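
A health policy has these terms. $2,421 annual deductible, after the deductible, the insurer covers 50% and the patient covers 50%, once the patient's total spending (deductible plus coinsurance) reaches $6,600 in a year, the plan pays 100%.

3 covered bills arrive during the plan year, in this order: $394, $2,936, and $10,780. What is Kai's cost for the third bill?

$3,724.50

Claim 1 — $394: all of it applies to the deductible. Patient owes $394 (running OOP $394).
Claim 2 — $2,936: $2,027 finishes the deductible; $909 goes to coinsurance; 50% of $909 = $454.50. Cost to patient: $2,481.50. OOP to date $2,875.50.
Claim 3 — $10,780: 50% coinsurance on $10,780 = $5,390. That would push OOP to $8,265.50, over the $6,600 cap, so patient pays $6,600 − $2,875.50 = $3,724.50.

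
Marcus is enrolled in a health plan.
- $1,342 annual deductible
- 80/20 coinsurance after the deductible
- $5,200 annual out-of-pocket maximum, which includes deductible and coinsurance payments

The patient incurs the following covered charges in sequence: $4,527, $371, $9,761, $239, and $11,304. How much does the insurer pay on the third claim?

$7,808.80

Claim 1 — $4,527: deductible takes $1,342, $3,185 remains; 20% of $3,185 = $637. Cost to patient: $1,979. OOP to date $1,979. Plan pays $4,527 − $1,979 = $2,548.
Claim 2 — $371: deductible met; 20% of $371 = $74.20. Patient pays $74.20; OOP now $2,053.20. Insurer: $371 − $74.20 = $296.80.
Claim 3 — $9,761: deductible already satisfied, so patient's share is 20% × $9,761 = $1,952.20. Patient owes $1,952.20 (running OOP $4,005.40). Plan pays $9,761 − $1,952.20 = $7,808.80.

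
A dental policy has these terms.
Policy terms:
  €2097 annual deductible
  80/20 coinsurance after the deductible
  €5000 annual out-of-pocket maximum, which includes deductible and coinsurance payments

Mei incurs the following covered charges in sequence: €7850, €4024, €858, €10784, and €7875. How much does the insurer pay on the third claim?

€686.40

Bill 1, €7850: €2097 finishes the deductible; €5753 goes to coinsurance; 20% of €5753 = €1150.60. Patient pays €3247.60; OOP now €3247.60. Plan pays €7850 − €3247.60 = €4602.40.
Bill 2, €4024: deductible already satisfied, so patient's share is 20% × €4024 = €804.80. Patient owes €804.80 (running OOP €4052.40). Insurer: €4024 − €804.80 = €3219.20.
Bill 3, €858: 20% coinsurance on €858 = €171.60. Patient owes €171.60 (running OOP €4224). Plan pays €858 − €171.60 = €686.40.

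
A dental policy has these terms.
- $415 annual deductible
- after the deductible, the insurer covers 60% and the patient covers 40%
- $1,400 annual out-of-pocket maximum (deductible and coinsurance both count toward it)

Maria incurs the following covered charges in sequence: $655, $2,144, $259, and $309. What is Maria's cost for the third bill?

Claim 1 — $655: deductible takes $415, $240 remains; coinsurance $240 × 40% = $96. Patient pays $511; OOP now $511.
Claim 2 — $2,144: 40% coinsurance on $2,144 = $857.60. Cost to patient: $857.60. OOP to date $1,368.60.
Claim 3 — $259: deductible already satisfied, so patient's share is 40% × $259 = $103.60. OOP would hit $1,472.20 > $1,400, so the cap limits the patient to $1,400 − $1,368.60 = $31.40.

$31.40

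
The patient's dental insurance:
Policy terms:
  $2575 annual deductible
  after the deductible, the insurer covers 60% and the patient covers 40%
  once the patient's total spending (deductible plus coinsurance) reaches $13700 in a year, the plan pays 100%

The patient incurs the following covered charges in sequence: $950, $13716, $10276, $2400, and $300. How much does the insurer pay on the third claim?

$6165.60

#1 ($950): fully absorbed by the deductible. Cost to patient: $950. OOP to date $950. Insurer: $950 − $950 = $0.
#2 ($13716): deductible takes $1625, $12091 remains; coinsurance $12091 × 40% = $4836.40. Patient owes $6461.40 (running OOP $7411.40). Plan pays $13716 − $6461.40 = $7254.60.
#3 ($10276): 40% coinsurance on $10276 = $4110.40. Patient owes $4110.40 (running OOP $11521.80). Insurer: $10276 − $4110.40 = $6165.60.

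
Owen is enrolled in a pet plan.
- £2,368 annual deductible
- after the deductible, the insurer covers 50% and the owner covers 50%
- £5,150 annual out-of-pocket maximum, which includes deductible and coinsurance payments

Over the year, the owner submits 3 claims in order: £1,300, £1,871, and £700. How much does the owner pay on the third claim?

£350

Claim 1 — £1,300: all of it applies to the deductible. Owner pays £1,300; OOP now £1,300.
Claim 2 — £1,871: deductible takes £1,068, £803 remains; coinsurance £803 × 50% = £401.50. Cost to owner: £1,469.50. OOP to date £2,769.50.
Claim 3 — £700: 50% coinsurance on £700 = £350. Owner owes £350 (running OOP £3,119.50).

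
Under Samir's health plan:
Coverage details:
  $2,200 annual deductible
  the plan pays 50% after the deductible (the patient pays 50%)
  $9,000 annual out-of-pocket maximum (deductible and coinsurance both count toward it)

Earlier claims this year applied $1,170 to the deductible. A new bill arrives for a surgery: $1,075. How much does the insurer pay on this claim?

Deductible still to meet: $2,200 − $1,170 = $1,030.
That leaves $1,075 − $1,030 = $45 for coinsurance.
50% of $45 = $22.50 falls to the patient.
Patient responsibility before any cap: $1,030 + $22.50 = $1,052.50.
Cumulative spending $1,170 + $1,052.50 = $2,222.50 stays under the $9,000 maximum.
The plan picks up $1,075 − $1,052.50 = $22.50.

$22.50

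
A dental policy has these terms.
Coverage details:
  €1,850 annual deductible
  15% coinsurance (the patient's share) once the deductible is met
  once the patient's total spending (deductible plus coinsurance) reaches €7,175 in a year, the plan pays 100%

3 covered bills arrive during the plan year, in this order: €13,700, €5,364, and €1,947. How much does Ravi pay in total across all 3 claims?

€4,724.15

#1 (€13,700): €1,850 finishes the deductible; €11,850 goes to coinsurance; patient's 15% is €1,777.50. Patient pays €3,627.50; OOP now €3,627.50.
#2 (€5,364): 15% coinsurance on €5,364 = €804.60. Patient pays €804.60; OOP now €4,432.10.
#3 (€1,947): deductible already satisfied, so patient's share is 15% × €1,947 = €292.05. Patient pays €292.05; OOP now €4,724.15.
Summing the patient's payments: €3,627.50 + €804.60 + €292.05 = €4,724.15.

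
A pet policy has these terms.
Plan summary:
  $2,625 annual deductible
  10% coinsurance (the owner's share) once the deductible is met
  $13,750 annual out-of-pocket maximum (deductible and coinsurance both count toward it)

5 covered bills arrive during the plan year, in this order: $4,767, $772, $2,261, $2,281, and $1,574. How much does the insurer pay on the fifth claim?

$1,416.60

#1 ($4,767): deductible takes $2,625, $2,142 remains; coinsurance $2,142 × 10% = $214.20. Owner pays $2,839.20; OOP now $2,839.20. Insurer: $4,767 − $2,839.20 = $1,927.80.
#2 ($772): deductible already satisfied, so owner's share is 10% × $772 = $77.20. Owner owes $77.20 (running OOP $2,916.40). Insurer: $772 − $77.20 = $694.80.
#3 ($2,261): deductible met; 10% of $2,261 = $226.10. Owner pays $226.10; OOP now $3,142.50. Plan pays $2,261 − $226.10 = $2,034.90.
#4 ($2,281): 10% coinsurance on $2,281 = $228.10. Owner pays $228.10; OOP now $3,370.60. Plan pays $2,281 − $228.10 = $2,052.90.
#5 ($1,574): deductible met; 10% of $1,574 = $157.40. Cost to owner: $157.40. OOP to date $3,528. Plan pays $1,574 − $157.40 = $1,416.60.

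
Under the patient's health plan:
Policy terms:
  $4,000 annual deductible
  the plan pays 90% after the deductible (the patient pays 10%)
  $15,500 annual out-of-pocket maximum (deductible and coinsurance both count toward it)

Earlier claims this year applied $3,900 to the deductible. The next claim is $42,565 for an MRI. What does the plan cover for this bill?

$3,900 of the $4,000 deductible is already met, leaving $100.
That leaves $42,565 − $100 = $42,465 for coinsurance.
Patient's 10% share of $42,465 is $4,246.50.
That puts the patient's cost at $100 + $4,246.50 = $4,346.50 before any cap.
Total out-of-pocket so far would be $3,900 + $4,346.50 = $8,246.50, below the $15,500 cap — no reduction.
The plan picks up $42,565 − $4,346.50 = $38,218.50.

$38,218.50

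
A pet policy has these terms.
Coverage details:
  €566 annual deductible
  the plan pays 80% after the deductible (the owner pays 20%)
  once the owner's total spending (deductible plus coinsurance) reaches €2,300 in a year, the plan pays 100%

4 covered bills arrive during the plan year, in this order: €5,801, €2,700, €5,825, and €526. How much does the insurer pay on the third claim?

€5,678

Bill 1, €5,801: €566 to deductible, leaving €5,235; 20% of €5,235 = €1,047. Owner pays €1,613; OOP now €1,613. Plan pays €5,801 − €1,613 = €4,188.
Bill 2, €2,700: deductible met; 20% of €2,700 = €540. Owner owes €540 (running OOP €2,153). Insurer: €2,700 − €540 = €2,160.
Bill 3, €5,825: 20% coinsurance on €5,825 = €1,165. Adding that to €2,153 gives €3,318, past the €2,300 cap; owner pays only €2,300 − €2,153 = €147. Insurer: €5,825 − €147 = €5,678.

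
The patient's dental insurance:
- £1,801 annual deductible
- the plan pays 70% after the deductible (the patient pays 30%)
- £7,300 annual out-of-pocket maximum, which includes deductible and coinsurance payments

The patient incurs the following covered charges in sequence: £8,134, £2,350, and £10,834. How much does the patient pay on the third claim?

£2,894.10

Claim 1 (£8,134): deductible takes £1,801, £6,333 remains; coinsurance £6,333 × 30% = £1,899.90. Patient owes £3,700.90 (running OOP £3,700.90).
Claim 2 (£2,350): deductible already satisfied, so patient's share is 30% × £2,350 = £705. Patient pays £705; OOP now £4,405.90.
Claim 3 (£10,834): deductible met; 30% of £10,834 = £3,250.20. Adding that to £4,405.90 gives £7,656.10, past the £7,300 cap; patient pays only £7,300 − £4,405.90 = £2,894.10.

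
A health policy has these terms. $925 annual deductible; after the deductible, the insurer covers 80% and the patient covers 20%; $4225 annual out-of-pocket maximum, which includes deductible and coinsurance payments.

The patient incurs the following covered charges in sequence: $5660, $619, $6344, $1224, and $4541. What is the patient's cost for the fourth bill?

$244.80

#1 ($5660): deductible takes $925, $4735 remains; coinsurance $4735 × 20% = $947. Patient owes $1872 (running OOP $1872).
#2 ($619): deductible met; 20% of $619 = $123.80. Patient pays $123.80; OOP now $1995.80.
#3 ($6344): deductible met; 20% of $6344 = $1268.80. Cost to patient: $1268.80. OOP to date $3264.60.
#4 ($1224): deductible met; 20% of $1224 = $244.80. Cost to patient: $244.80. OOP to date $3509.40.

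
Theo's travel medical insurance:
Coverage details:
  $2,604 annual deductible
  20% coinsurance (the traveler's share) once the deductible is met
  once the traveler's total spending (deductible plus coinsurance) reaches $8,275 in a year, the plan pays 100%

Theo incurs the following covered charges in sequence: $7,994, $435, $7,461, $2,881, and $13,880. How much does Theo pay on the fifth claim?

Claim 1 ($7,994): $2,604 to deductible, leaving $5,390; 20% of $5,390 = $1,078. Traveler pays $3,682; OOP now $3,682.
Claim 2 ($435): 20% coinsurance on $435 = $87. Traveler pays $87; OOP now $3,769.
Claim 3 ($7,461): 20% coinsurance on $7,461 = $1,492.20. Traveler pays $1,492.20; OOP now $5,261.20.
Claim 4 ($2,881): deductible already satisfied, so traveler's share is 20% × $2,881 = $576.20. Cost to traveler: $576.20. OOP to date $5,837.40.
Claim 5 ($13,880): deductible already satisfied, so traveler's share is 20% × $13,880 = $2,776. OOP would hit $8,613.40 > $8,275, so the cap limits the traveler to $8,275 − $5,837.40 = $2,437.60.

$2,437.60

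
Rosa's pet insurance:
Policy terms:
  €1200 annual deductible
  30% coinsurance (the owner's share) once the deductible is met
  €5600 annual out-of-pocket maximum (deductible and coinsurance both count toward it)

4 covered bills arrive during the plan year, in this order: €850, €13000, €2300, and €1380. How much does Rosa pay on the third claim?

€605

Claim 1 (€850): fully absorbed by the deductible. Owner owes €850 (running OOP €850).
Claim 2 (€13000): deductible takes €350, €12650 remains; owner's 30% is €3795. Owner owes €4145 (running OOP €4995).
Claim 3 (€2300): deductible met; 30% of €2300 = €690. OOP would hit €5685 > €5600, so the cap limits the owner to €5600 − €4995 = €605.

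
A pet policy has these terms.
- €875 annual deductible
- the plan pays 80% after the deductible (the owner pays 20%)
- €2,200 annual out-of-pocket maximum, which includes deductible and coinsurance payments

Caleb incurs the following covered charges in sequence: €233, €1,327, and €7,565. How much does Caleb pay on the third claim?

Bill 1, €233: fully absorbed by the deductible. Cost to owner: €233. OOP to date €233.
Bill 2, €1,327: €642 finishes the deductible; €685 goes to coinsurance; owner's 20% is €137. Cost to owner: €779. OOP to date €1,012.
Bill 3, €7,565: 20% coinsurance on €7,565 = €1,513. OOP would hit €2,525 > €2,200, so the cap limits the owner to €2,200 − €1,012 = €1,188.

€1,188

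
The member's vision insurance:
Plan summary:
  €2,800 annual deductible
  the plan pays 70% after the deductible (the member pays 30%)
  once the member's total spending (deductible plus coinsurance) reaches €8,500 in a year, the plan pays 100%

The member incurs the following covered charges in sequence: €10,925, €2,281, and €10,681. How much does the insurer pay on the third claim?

€8,102.80

#1 (€10,925): €2,800 to deductible, leaving €8,125; member's 30% is €2,437.50. Member pays €5,237.50; OOP now €5,237.50. Insurer: €10,925 − €5,237.50 = €5,687.50.
#2 (€2,281): deductible met; 30% of €2,281 = €684.30. Member pays €684.30; OOP now €5,921.80. Insurer: €2,281 − €684.30 = €1,596.70.
#3 (€10,681): deductible already satisfied, so member's share is 30% × €10,681 = €3,204.30. Adding that to €5,921.80 gives €9,126.10, past the €8,500 cap; member pays only €8,500 − €5,921.80 = €2,578.20. Insurer: €10,681 − €2,578.20 = €8,102.80.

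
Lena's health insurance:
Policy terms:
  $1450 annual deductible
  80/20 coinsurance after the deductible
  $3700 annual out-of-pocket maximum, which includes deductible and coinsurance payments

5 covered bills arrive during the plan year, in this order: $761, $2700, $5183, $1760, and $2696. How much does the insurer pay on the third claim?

$4146.40

Bill 1, $761: all of it applies to the deductible. Patient owes $761 (running OOP $761). Plan pays $761 − $761 = $0.
Bill 2, $2700: $689 to deductible, leaving $2011; coinsurance $2011 × 20% = $402.20. Patient owes $1091.20 (running OOP $1852.20). Insurer: $2700 − $1091.20 = $1608.80.
Bill 3, $5183: deductible already satisfied, so patient's share is 20% × $5183 = $1036.60. Patient owes $1036.60 (running OOP $2888.80). Plan pays $5183 − $1036.60 = $4146.40.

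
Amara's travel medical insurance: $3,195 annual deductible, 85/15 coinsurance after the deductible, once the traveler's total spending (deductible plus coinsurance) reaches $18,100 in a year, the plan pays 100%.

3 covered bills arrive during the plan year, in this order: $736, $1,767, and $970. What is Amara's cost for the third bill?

$733.70

Claim 1 — $736: fully absorbed by the deductible. Traveler pays $736; OOP now $736.
Claim 2 — $1,767: all of it applies to the deductible. Traveler owes $1,767 (running OOP $2,503).
Claim 3 — $970: deductible takes $692, $278 remains; 15% of $278 = $41.70. Cost to traveler: $733.70. OOP to date $3,236.70.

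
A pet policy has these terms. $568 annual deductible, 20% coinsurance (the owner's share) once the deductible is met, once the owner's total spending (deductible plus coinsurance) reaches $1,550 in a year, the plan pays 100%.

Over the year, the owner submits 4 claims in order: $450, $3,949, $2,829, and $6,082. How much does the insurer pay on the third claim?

#1 ($450): all of it applies to the deductible. Cost to owner: $450. OOP to date $450. Insurer: $450 − $450 = $0.
#2 ($3,949): deductible takes $118, $3,831 remains; coinsurance $3,831 × 20% = $766.20. Owner pays $884.20; OOP now $1,334.20. Plan pays $3,949 − $884.20 = $3,064.80.
#3 ($2,829): deductible already satisfied, so owner's share is 20% × $2,829 = $565.80. Adding that to $1,334.20 gives $1,900, past the $1,550 cap; owner pays only $1,550 − $1,334.20 = $215.80. Insurer: $2,829 − $215.80 = $2,613.20.

$2,613.20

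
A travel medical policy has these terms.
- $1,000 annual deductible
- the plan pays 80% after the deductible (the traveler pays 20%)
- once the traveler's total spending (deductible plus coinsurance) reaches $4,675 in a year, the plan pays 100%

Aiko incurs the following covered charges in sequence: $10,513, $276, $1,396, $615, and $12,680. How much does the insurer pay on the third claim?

Claim 1 — $10,513: deductible takes $1,000, $9,513 remains; 20% of $9,513 = $1,902.60. Cost to traveler: $2,902.60. OOP to date $2,902.60. Plan pays $10,513 − $2,902.60 = $7,610.40.
Claim 2 — $276: 20% coinsurance on $276 = $55.20. Cost to traveler: $55.20. OOP to date $2,957.80. Insurer: $276 − $55.20 = $220.80.
Claim 3 — $1,396: 20% coinsurance on $1,396 = $279.20. Traveler pays $279.20; OOP now $3,237. Plan pays $1,396 − $279.20 = $1,116.80.

$1,116.80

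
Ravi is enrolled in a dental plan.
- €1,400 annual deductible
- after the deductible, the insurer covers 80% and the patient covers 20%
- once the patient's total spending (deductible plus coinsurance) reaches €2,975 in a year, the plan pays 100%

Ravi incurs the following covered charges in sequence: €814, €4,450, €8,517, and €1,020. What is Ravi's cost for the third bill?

€802.20

#1 (€814): fully absorbed by the deductible. Patient pays €814; OOP now €814.
#2 (€4,450): €586 to deductible, leaving €3,864; coinsurance €3,864 × 20% = €772.80. Patient owes €1,358.80 (running OOP €2,172.80).
#3 (€8,517): deductible already satisfied, so patient's share is 20% × €8,517 = €1,703.40. That would push OOP to €3,876.20, over the €2,975 cap, so patient pays €2,975 − €2,172.80 = €802.20.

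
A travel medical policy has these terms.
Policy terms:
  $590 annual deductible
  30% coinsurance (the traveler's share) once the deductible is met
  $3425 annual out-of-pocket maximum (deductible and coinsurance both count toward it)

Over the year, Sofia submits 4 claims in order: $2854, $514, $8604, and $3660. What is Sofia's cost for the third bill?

$2001.60

Claim 1 — $2854: $590 finishes the deductible; $2264 goes to coinsurance; 30% of $2264 = $679.20. Traveler owes $1269.20 (running OOP $1269.20).
Claim 2 — $514: deductible met; 30% of $514 = $154.20. Traveler pays $154.20; OOP now $1423.40.
Claim 3 — $8604: deductible met; 30% of $8604 = $2581.20. Adding that to $1423.40 gives $4004.60, past the $3425 cap; traveler pays only $3425 − $1423.40 = $2001.60.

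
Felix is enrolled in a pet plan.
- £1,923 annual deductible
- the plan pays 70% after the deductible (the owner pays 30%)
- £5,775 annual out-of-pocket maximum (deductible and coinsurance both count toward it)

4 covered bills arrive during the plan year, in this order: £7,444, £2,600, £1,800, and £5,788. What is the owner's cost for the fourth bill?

#1 (£7,444): £1,923 to deductible, leaving £5,521; 30% of £5,521 = £1,656.30. Owner pays £3,579.30; OOP now £3,579.30.
#2 (£2,600): 30% coinsurance on £2,600 = £780. Cost to owner: £780. OOP to date £4,359.30.
#3 (£1,800): deductible already satisfied, so owner's share is 30% × £1,800 = £540. Owner pays £540; OOP now £4,899.30.
#4 (£5,788): deductible already satisfied, so owner's share is 30% × £5,788 = £1,736.40. OOP would hit £6,635.70 > £5,775, so the cap limits the owner to £5,775 − £4,899.30 = £875.70.

£875.70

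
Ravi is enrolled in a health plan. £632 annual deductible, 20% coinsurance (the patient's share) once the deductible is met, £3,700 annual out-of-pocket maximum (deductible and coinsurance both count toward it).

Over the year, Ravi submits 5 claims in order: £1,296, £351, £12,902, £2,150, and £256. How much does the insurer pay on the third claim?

£10,321.60

Claim 1 — £1,296: £632 to deductible, leaving £664; 20% of £664 = £132.80. Patient owes £764.80 (running OOP £764.80). Plan pays £1,296 − £764.80 = £531.20.
Claim 2 — £351: deductible already satisfied, so patient's share is 20% × £351 = £70.20. Patient owes £70.20 (running OOP £835). Insurer: £351 − £70.20 = £280.80.
Claim 3 — £12,902: deductible met; 20% of £12,902 = £2,580.40. Cost to patient: £2,580.40. OOP to date £3,415.40. Plan pays £12,902 − £2,580.40 = £10,321.60.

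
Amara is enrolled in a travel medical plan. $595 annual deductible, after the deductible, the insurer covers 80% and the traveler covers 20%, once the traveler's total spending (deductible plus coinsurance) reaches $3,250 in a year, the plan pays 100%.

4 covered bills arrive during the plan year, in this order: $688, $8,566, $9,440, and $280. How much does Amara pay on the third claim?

$923.20

Claim 1 ($688): deductible takes $595, $93 remains; 20% of $93 = $18.60. Traveler pays $613.60; OOP now $613.60.
Claim 2 ($8,566): deductible already satisfied, so traveler's share is 20% × $8,566 = $1,713.20. Traveler owes $1,713.20 (running OOP $2,326.80).
Claim 3 ($9,440): 20% coinsurance on $9,440 = $1,888. Adding that to $2,326.80 gives $4,214.80, past the $3,250 cap; traveler pays only $3,250 − $2,326.80 = $923.20.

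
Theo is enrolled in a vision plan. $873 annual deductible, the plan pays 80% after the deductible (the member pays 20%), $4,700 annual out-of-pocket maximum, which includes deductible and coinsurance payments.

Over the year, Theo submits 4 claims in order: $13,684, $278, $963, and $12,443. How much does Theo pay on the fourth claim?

Claim 1 ($13,684): deductible takes $873, $12,811 remains; 20% of $12,811 = $2,562.20. Member pays $3,435.20; OOP now $3,435.20.
Claim 2 ($278): 20% coinsurance on $278 = $55.60. Member owes $55.60 (running OOP $3,490.80).
Claim 3 ($963): deductible already satisfied, so member's share is 20% × $963 = $192.60. Cost to member: $192.60. OOP to date $3,683.40.
Claim 4 ($12,443): deductible met; 20% of $12,443 = $2,488.60. That would push OOP to $6,172, over the $4,700 cap, so member pays $4,700 − $3,683.40 = $1,016.60.

$1,016.60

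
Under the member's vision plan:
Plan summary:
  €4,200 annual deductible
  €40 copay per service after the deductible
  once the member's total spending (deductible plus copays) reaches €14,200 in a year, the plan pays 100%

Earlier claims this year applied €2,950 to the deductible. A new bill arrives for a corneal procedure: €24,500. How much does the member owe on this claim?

Remaining deductible: €4,200 − €2,950 = €1,250.
After the €1,250 deductible portion, €24,500 − €1,250 = €23,250 is subject to the copay.
Copay on this service: €40.
So the member owes €1,250 + €40 = €1,290 before any cap.
Cumulative spending €2,950 + €1,290 = €4,240 stays under the €14,200 maximum.

€1,290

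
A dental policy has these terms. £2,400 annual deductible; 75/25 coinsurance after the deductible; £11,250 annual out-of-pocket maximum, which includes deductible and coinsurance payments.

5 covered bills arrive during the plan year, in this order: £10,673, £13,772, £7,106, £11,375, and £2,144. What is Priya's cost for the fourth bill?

£1,562.25

Claim 1 (£10,673): £2,400 finishes the deductible; £8,273 goes to coinsurance; patient's 25% is £2,068.25. Patient owes £4,468.25 (running OOP £4,468.25).
Claim 2 (£13,772): deductible already satisfied, so patient's share is 25% × £13,772 = £3,443. Patient pays £3,443; OOP now £7,911.25.
Claim 3 (£7,106): deductible already satisfied, so patient's share is 25% × £7,106 = £1,776.50. Patient pays £1,776.50; OOP now £9,687.75.
Claim 4 (£11,375): 25% coinsurance on £11,375 = £2,843.75. OOP would hit £12,531.50 > £11,250, so the cap limits the patient to £11,250 − £9,687.75 = £1,562.25.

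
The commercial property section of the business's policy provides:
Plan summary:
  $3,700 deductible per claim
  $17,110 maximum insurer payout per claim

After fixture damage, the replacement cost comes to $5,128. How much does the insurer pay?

Less the $3,700 deductible: $5,128 − $3,700 = $1,428.
That's under the $17,110 cap, so the insurer reimburses the full $1,428.

$1,428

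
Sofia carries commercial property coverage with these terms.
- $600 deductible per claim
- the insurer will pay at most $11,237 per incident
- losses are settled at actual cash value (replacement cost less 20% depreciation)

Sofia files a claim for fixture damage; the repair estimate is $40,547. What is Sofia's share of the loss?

$29,310

At 20% depreciation, ACV = $40,547 − $8,109.40 = $32,437.60.
Less the $600 deductible: $32,437.60 − $600 = $31,837.60.
$31,837.60 exceeds the $11,237 limit, so the insurer pays the limit: $11,237.
Out of pocket: $40,547 − $11,237 = $29,310.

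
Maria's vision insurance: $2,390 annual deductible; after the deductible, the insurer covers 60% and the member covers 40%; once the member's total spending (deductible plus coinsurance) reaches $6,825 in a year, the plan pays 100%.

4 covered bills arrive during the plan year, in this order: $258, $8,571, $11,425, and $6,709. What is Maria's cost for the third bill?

Claim 1 — $258: entire amount goes to the deductible. Cost to member: $258. OOP to date $258.
Claim 2 — $8,571: deductible takes $2,132, $6,439 remains; member's 40% is $2,575.60. Cost to member: $4,707.60. OOP to date $4,965.60.
Claim 3 — $11,425: 40% coinsurance on $11,425 = $4,570. That would push OOP to $9,535.60, over the $6,825 cap, so member pays $6,825 − $4,965.60 = $1,859.40.

$1,859.40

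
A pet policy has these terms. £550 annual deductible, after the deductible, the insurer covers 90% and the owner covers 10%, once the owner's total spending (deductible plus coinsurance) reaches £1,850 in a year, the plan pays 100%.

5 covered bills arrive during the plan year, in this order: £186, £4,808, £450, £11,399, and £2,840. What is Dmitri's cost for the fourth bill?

£810.60

Claim 1 — £186: fully absorbed by the deductible. Cost to owner: £186. OOP to date £186.
Claim 2 — £4,808: deductible takes £364, £4,444 remains; coinsurance £4,444 × 10% = £444.40. Cost to owner: £808.40. OOP to date £994.40.
Claim 3 — £450: deductible already satisfied, so owner's share is 10% × £450 = £45. Cost to owner: £45. OOP to date £1,039.40.
Claim 4 — £11,399: 10% coinsurance on £11,399 = £1,139.90. That would push OOP to £2,179.30, over the £1,850 cap, so owner pays £1,850 − £1,039.40 = £810.60.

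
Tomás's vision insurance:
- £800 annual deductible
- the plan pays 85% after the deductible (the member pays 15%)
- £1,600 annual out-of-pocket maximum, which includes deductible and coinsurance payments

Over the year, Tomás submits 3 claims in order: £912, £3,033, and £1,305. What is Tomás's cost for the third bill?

£195.75

Bill 1, £912: deductible takes £800, £112 remains; coinsurance £112 × 15% = £16.80. Member owes £816.80 (running OOP £816.80).
Bill 2, £3,033: 15% coinsurance on £3,033 = £454.95. Member owes £454.95 (running OOP £1,271.75).
Bill 3, £1,305: deductible already satisfied, so member's share is 15% × £1,305 = £195.75. Cost to member: £195.75. OOP to date £1,467.50.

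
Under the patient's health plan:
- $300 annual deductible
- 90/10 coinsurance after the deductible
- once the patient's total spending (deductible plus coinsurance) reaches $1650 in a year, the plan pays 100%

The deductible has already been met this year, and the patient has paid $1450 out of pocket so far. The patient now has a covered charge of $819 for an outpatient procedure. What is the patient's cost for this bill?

$81.90

With the deductible met, the entire $819 is subject to coinsurance.
10% of $819 = $81.90 falls to the patient.
Year-to-date out-of-pocket becomes $1450 + $81.90 = $1531.90, still under the $1650 maximum, so no cap applies.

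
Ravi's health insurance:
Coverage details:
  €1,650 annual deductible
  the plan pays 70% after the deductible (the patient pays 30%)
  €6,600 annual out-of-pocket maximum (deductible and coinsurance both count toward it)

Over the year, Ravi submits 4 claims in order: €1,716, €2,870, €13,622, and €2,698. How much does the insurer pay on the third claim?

€9,552.80

#1 (€1,716): €1,650 to deductible, leaving €66; coinsurance €66 × 30% = €19.80. Patient owes €1,669.80 (running OOP €1,669.80). Insurer: €1,716 − €1,669.80 = €46.20.
#2 (€2,870): 30% coinsurance on €2,870 = €861. Patient owes €861 (running OOP €2,530.80). Insurer: €2,870 − €861 = €2,009.
#3 (€13,622): deductible met; 30% of €13,622 = €4,086.60. That would push OOP to €6,617.40, over the €6,600 cap, so patient pays €6,600 − €2,530.80 = €4,069.20. Plan pays €13,622 − €4,069.20 = €9,552.80.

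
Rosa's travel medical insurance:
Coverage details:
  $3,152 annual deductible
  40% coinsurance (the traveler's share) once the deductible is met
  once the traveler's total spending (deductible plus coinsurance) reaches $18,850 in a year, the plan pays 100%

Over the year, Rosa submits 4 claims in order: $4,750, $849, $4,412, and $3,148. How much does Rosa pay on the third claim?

$1,764.80

#1 ($4,750): $3,152 finishes the deductible; $1,598 goes to coinsurance; coinsurance $1,598 × 40% = $639.20. Traveler pays $3,791.20; OOP now $3,791.20.
#2 ($849): deductible met; 40% of $849 = $339.60. Traveler owes $339.60 (running OOP $4,130.80).
#3 ($4,412): deductible met; 40% of $4,412 = $1,764.80. Cost to traveler: $1,764.80. OOP to date $5,895.60.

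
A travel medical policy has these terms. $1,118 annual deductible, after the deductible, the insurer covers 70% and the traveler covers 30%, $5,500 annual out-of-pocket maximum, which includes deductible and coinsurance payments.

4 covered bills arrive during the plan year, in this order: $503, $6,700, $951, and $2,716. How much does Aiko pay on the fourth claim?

$814.80

Claim 1 ($503): entire amount goes to the deductible. Traveler pays $503; OOP now $503.
Claim 2 ($6,700): deductible takes $615, $6,085 remains; coinsurance $6,085 × 30% = $1,825.50. Cost to traveler: $2,440.50. OOP to date $2,943.50.
Claim 3 ($951): 30% coinsurance on $951 = $285.30. Traveler pays $285.30; OOP now $3,228.80.
Claim 4 ($2,716): 30% coinsurance on $2,716 = $814.80. Cost to traveler: $814.80. OOP to date $4,043.60.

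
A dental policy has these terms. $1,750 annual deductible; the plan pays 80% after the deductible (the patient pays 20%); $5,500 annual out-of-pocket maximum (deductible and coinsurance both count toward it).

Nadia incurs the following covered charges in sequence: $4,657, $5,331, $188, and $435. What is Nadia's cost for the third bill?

$37.60

Claim 1 — $4,657: deductible takes $1,750, $2,907 remains; coinsurance $2,907 × 20% = $581.40. Cost to patient: $2,331.40. OOP to date $2,331.40.
Claim 2 — $5,331: deductible already satisfied, so patient's share is 20% × $5,331 = $1,066.20. Patient owes $1,066.20 (running OOP $3,397.60).
Claim 3 — $188: deductible already satisfied, so patient's share is 20% × $188 = $37.60. Patient pays $37.60; OOP now $3,435.20.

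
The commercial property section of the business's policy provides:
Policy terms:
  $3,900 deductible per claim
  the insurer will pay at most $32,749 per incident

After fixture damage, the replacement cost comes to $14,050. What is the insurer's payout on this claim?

After the deductible, $14,050 − $3,900 = $10,150 remains.
$10,150 is within the $32,749 limit, so the insurer pays $10,150.

$10,150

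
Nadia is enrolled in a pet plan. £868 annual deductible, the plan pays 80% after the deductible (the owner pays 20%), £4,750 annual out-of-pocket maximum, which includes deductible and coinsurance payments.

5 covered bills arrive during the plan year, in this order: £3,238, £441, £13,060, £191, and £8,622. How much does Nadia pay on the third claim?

Claim 1 (£3,238): deductible takes £868, £2,370 remains; 20% of £2,370 = £474. Owner owes £1,342 (running OOP £1,342).
Claim 2 (£441): deductible already satisfied, so owner's share is 20% × £441 = £88.20. Owner owes £88.20 (running OOP £1,430.20).
Claim 3 (£13,060): deductible met; 20% of £13,060 = £2,612. Owner owes £2,612 (running OOP £4,042.20).

£2,612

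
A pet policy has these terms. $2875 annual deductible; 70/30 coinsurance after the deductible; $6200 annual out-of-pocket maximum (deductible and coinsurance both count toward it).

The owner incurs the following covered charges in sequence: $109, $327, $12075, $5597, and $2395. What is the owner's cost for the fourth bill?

$434.20

Bill 1, $109: all of it applies to the deductible. Owner owes $109 (running OOP $109).
Bill 2, $327: all of it applies to the deductible. Owner pays $327; OOP now $436.
Bill 3, $12075: $2439 finishes the deductible; $9636 goes to coinsurance; coinsurance $9636 × 30% = $2890.80. Owner pays $5329.80; OOP now $5765.80.
Bill 4, $5597: deductible already satisfied, so owner's share is 30% × $5597 = $1679.10. Adding that to $5765.80 gives $7444.90, past the $6200 cap; owner pays only $6200 − $5765.80 = $434.20.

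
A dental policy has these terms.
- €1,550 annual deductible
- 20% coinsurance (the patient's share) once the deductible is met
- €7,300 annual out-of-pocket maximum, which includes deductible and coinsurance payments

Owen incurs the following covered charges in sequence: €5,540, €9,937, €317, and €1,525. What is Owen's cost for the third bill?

Bill 1, €5,540: €1,550 to deductible, leaving €3,990; patient's 20% is €798. Patient pays €2,348; OOP now €2,348.
Bill 2, €9,937: deductible met; 20% of €9,937 = €1,987.40. Patient pays €1,987.40; OOP now €4,335.40.
Bill 3, €317: deductible met; 20% of €317 = €63.40. Cost to patient: €63.40. OOP to date €4,398.80.

€63.40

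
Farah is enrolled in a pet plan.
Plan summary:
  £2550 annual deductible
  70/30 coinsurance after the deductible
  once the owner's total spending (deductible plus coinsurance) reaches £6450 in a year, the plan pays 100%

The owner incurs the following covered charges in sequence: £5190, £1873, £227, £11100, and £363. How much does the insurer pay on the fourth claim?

£8622

Bill 1, £5190: deductible takes £2550, £2640 remains; owner's 30% is £792. Owner pays £3342; OOP now £3342. Insurer: £5190 − £3342 = £1848.
Bill 2, £1873: deductible already satisfied, so owner's share is 30% × £1873 = £561.90. Cost to owner: £561.90. OOP to date £3903.90. Insurer: £1873 − £561.90 = £1311.10.
Bill 3, £227: 30% coinsurance on £227 = £68.10. Owner pays £68.10; OOP now £3972. Plan pays £227 − £68.10 = £158.90.
Bill 4, £11100: deductible met; 30% of £11100 = £3330. That would push OOP to £7302, over the £6450 cap, so owner pays £6450 − £3972 = £2478. Insurer: £11100 − £2478 = £8622.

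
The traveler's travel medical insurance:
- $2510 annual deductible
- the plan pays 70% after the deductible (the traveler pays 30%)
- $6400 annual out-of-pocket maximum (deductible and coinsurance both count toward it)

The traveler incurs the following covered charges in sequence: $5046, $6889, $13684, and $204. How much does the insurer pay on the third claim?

$12621.50

Bill 1, $5046: deductible takes $2510, $2536 remains; coinsurance $2536 × 30% = $760.80. Traveler pays $3270.80; OOP now $3270.80. Insurer: $5046 − $3270.80 = $1775.20.
Bill 2, $6889: deductible already satisfied, so traveler's share is 30% × $6889 = $2066.70. Traveler owes $2066.70 (running OOP $5337.50). Insurer: $6889 − $2066.70 = $4822.30.
Bill 3, $13684: deductible met; 30% of $13684 = $4105.20. That would push OOP to $9442.70, over the $6400 cap, so traveler pays $6400 − $5337.50 = $1062.50. Insurer: $13684 − $1062.50 = $12621.50.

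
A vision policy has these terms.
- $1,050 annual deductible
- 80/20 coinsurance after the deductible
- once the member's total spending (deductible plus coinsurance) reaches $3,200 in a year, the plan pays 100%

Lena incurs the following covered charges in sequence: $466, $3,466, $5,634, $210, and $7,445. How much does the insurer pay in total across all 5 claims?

Bill 1, $466: entire amount goes to the deductible. Member pays $466; OOP now $466. Insurer: $466 − $466 = $0.
Bill 2, $3,466: $584 finishes the deductible; $2,882 goes to coinsurance; 20% of $2,882 = $576.40. Cost to member: $1,160.40. OOP to date $1,626.40. Plan pays $3,466 − $1,160.40 = $2,305.60.
Bill 3, $5,634: deductible met; 20% of $5,634 = $1,126.80. Member owes $1,126.80 (running OOP $2,753.20). Plan pays $5,634 − $1,126.80 = $4,507.20.
Bill 4, $210: 20% coinsurance on $210 = $42. Cost to member: $42. OOP to date $2,795.20. Insurer: $210 − $42 = $168.
Bill 5, $7,445: deductible met; 20% of $7,445 = $1,489. OOP would hit $4,284.20 > $3,200, so the cap limits the member to $3,200 − $2,795.20 = $404.80. Plan pays $7,445 − $404.80 = $7,040.20.
Insurer total: $0 + $2,305.60 + $4,507.20 + $168 + $7,040.20 = $14,021.

$14,021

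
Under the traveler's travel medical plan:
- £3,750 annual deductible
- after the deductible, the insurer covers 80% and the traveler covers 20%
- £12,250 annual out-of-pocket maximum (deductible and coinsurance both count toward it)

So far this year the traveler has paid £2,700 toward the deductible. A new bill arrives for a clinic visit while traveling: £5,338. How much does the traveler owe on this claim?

£2,700 of the £3,750 deductible is already met, leaving £1,050.
The remaining £4,288 (= £5,338 − £1,050) moves to coinsurance.
Traveler's 20% share of £4,288 is £857.60.
Traveler responsibility before any cap: £1,050 + £857.60 = £1,907.60.
Cumulative spending £2,700 + £1,907.60 = £4,607.60 stays under the £12,250 maximum.

£1,907.60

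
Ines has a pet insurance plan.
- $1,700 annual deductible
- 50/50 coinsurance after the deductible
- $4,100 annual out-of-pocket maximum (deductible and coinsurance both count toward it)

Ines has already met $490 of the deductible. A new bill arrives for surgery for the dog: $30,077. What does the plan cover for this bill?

Remaining deductible: $1,700 − $490 = $1,210.
That leaves $30,077 − $1,210 = $28,867 for coinsurance.
Owner's 50% share of $28,867 is $14,433.50.
Owner responsibility before any cap: $1,210 + $14,433.50 = $15,643.50.
Adding $15,643.50 to the $490 already spent would give $16,133.50, which exceeds the $4,100 cap; the owner pays just $4,100 − $490 = $3,610.
Insurer pays the balance: $30,077 − $3,610 = $26,467.

$26,467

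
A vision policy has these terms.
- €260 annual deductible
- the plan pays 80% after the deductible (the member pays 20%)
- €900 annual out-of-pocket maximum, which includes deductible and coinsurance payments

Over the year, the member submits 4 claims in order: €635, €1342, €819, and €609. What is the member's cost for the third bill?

Claim 1 (€635): €260 finishes the deductible; €375 goes to coinsurance; member's 20% is €75. Member owes €335 (running OOP €335).
Claim 2 (€1342): 20% coinsurance on €1342 = €268.40. Member owes €268.40 (running OOP €603.40).
Claim 3 (€819): deductible met; 20% of €819 = €163.80. Member owes €163.80 (running OOP €767.20).

€163.80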